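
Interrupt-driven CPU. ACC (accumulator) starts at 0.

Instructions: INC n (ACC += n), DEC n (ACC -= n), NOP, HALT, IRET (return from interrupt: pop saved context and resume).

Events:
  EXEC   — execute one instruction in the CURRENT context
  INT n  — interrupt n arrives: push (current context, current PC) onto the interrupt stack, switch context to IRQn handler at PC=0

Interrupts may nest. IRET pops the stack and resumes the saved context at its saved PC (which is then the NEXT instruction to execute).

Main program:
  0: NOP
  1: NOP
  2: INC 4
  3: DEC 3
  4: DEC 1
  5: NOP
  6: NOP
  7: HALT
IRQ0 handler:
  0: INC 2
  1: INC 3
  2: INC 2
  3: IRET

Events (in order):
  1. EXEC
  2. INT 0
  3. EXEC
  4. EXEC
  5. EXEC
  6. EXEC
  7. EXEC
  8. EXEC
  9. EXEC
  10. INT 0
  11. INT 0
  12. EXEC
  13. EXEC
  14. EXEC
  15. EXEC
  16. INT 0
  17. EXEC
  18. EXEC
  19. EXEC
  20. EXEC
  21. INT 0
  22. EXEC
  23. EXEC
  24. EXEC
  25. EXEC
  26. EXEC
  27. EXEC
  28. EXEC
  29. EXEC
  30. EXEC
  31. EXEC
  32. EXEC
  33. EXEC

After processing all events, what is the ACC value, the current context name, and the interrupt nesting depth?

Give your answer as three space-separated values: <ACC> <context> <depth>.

Answer: 35 MAIN 0

Derivation:
Event 1 (EXEC): [MAIN] PC=0: NOP
Event 2 (INT 0): INT 0 arrives: push (MAIN, PC=1), enter IRQ0 at PC=0 (depth now 1)
Event 3 (EXEC): [IRQ0] PC=0: INC 2 -> ACC=2
Event 4 (EXEC): [IRQ0] PC=1: INC 3 -> ACC=5
Event 5 (EXEC): [IRQ0] PC=2: INC 2 -> ACC=7
Event 6 (EXEC): [IRQ0] PC=3: IRET -> resume MAIN at PC=1 (depth now 0)
Event 7 (EXEC): [MAIN] PC=1: NOP
Event 8 (EXEC): [MAIN] PC=2: INC 4 -> ACC=11
Event 9 (EXEC): [MAIN] PC=3: DEC 3 -> ACC=8
Event 10 (INT 0): INT 0 arrives: push (MAIN, PC=4), enter IRQ0 at PC=0 (depth now 1)
Event 11 (INT 0): INT 0 arrives: push (IRQ0, PC=0), enter IRQ0 at PC=0 (depth now 2)
Event 12 (EXEC): [IRQ0] PC=0: INC 2 -> ACC=10
Event 13 (EXEC): [IRQ0] PC=1: INC 3 -> ACC=13
Event 14 (EXEC): [IRQ0] PC=2: INC 2 -> ACC=15
Event 15 (EXEC): [IRQ0] PC=3: IRET -> resume IRQ0 at PC=0 (depth now 1)
Event 16 (INT 0): INT 0 arrives: push (IRQ0, PC=0), enter IRQ0 at PC=0 (depth now 2)
Event 17 (EXEC): [IRQ0] PC=0: INC 2 -> ACC=17
Event 18 (EXEC): [IRQ0] PC=1: INC 3 -> ACC=20
Event 19 (EXEC): [IRQ0] PC=2: INC 2 -> ACC=22
Event 20 (EXEC): [IRQ0] PC=3: IRET -> resume IRQ0 at PC=0 (depth now 1)
Event 21 (INT 0): INT 0 arrives: push (IRQ0, PC=0), enter IRQ0 at PC=0 (depth now 2)
Event 22 (EXEC): [IRQ0] PC=0: INC 2 -> ACC=24
Event 23 (EXEC): [IRQ0] PC=1: INC 3 -> ACC=27
Event 24 (EXEC): [IRQ0] PC=2: INC 2 -> ACC=29
Event 25 (EXEC): [IRQ0] PC=3: IRET -> resume IRQ0 at PC=0 (depth now 1)
Event 26 (EXEC): [IRQ0] PC=0: INC 2 -> ACC=31
Event 27 (EXEC): [IRQ0] PC=1: INC 3 -> ACC=34
Event 28 (EXEC): [IRQ0] PC=2: INC 2 -> ACC=36
Event 29 (EXEC): [IRQ0] PC=3: IRET -> resume MAIN at PC=4 (depth now 0)
Event 30 (EXEC): [MAIN] PC=4: DEC 1 -> ACC=35
Event 31 (EXEC): [MAIN] PC=5: NOP
Event 32 (EXEC): [MAIN] PC=6: NOP
Event 33 (EXEC): [MAIN] PC=7: HALT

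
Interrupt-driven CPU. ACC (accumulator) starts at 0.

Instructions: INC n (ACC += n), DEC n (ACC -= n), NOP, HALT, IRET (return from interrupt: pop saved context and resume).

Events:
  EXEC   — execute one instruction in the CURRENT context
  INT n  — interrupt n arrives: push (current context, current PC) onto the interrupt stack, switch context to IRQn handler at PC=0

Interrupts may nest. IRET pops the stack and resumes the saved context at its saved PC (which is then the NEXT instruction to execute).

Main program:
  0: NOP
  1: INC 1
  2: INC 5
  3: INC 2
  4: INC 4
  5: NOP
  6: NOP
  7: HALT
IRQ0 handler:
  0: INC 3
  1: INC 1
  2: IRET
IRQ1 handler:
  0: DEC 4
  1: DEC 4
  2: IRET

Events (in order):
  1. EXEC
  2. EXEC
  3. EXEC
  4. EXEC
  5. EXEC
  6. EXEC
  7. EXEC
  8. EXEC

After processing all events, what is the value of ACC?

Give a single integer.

Event 1 (EXEC): [MAIN] PC=0: NOP
Event 2 (EXEC): [MAIN] PC=1: INC 1 -> ACC=1
Event 3 (EXEC): [MAIN] PC=2: INC 5 -> ACC=6
Event 4 (EXEC): [MAIN] PC=3: INC 2 -> ACC=8
Event 5 (EXEC): [MAIN] PC=4: INC 4 -> ACC=12
Event 6 (EXEC): [MAIN] PC=5: NOP
Event 7 (EXEC): [MAIN] PC=6: NOP
Event 8 (EXEC): [MAIN] PC=7: HALT

Answer: 12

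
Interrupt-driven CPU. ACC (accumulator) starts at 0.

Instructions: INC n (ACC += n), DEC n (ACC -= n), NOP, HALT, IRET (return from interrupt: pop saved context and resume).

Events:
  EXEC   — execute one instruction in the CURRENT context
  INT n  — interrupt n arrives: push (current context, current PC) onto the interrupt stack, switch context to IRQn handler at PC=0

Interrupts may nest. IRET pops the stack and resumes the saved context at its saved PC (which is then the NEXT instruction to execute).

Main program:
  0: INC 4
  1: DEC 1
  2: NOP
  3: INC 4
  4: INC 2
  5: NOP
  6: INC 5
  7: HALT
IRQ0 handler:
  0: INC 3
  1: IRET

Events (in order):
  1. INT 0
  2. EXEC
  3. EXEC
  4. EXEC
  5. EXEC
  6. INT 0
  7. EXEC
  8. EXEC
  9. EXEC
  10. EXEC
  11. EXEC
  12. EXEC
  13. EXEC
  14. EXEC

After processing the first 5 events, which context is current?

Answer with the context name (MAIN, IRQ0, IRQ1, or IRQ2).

Answer: MAIN

Derivation:
Event 1 (INT 0): INT 0 arrives: push (MAIN, PC=0), enter IRQ0 at PC=0 (depth now 1)
Event 2 (EXEC): [IRQ0] PC=0: INC 3 -> ACC=3
Event 3 (EXEC): [IRQ0] PC=1: IRET -> resume MAIN at PC=0 (depth now 0)
Event 4 (EXEC): [MAIN] PC=0: INC 4 -> ACC=7
Event 5 (EXEC): [MAIN] PC=1: DEC 1 -> ACC=6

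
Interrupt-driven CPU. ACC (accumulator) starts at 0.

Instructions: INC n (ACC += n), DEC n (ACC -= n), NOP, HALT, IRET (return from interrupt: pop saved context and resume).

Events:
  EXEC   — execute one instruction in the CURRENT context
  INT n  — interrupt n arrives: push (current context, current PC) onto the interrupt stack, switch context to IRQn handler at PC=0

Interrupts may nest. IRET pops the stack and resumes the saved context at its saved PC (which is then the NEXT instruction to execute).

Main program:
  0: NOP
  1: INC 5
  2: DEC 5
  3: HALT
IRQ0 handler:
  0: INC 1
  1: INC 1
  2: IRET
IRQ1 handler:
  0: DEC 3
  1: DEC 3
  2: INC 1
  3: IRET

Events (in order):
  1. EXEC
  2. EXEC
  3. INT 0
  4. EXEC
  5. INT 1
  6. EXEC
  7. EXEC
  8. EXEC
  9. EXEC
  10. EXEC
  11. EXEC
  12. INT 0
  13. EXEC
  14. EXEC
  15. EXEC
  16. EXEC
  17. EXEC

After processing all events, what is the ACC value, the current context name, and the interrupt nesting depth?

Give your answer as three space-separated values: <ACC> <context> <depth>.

Answer: -1 MAIN 0

Derivation:
Event 1 (EXEC): [MAIN] PC=0: NOP
Event 2 (EXEC): [MAIN] PC=1: INC 5 -> ACC=5
Event 3 (INT 0): INT 0 arrives: push (MAIN, PC=2), enter IRQ0 at PC=0 (depth now 1)
Event 4 (EXEC): [IRQ0] PC=0: INC 1 -> ACC=6
Event 5 (INT 1): INT 1 arrives: push (IRQ0, PC=1), enter IRQ1 at PC=0 (depth now 2)
Event 6 (EXEC): [IRQ1] PC=0: DEC 3 -> ACC=3
Event 7 (EXEC): [IRQ1] PC=1: DEC 3 -> ACC=0
Event 8 (EXEC): [IRQ1] PC=2: INC 1 -> ACC=1
Event 9 (EXEC): [IRQ1] PC=3: IRET -> resume IRQ0 at PC=1 (depth now 1)
Event 10 (EXEC): [IRQ0] PC=1: INC 1 -> ACC=2
Event 11 (EXEC): [IRQ0] PC=2: IRET -> resume MAIN at PC=2 (depth now 0)
Event 12 (INT 0): INT 0 arrives: push (MAIN, PC=2), enter IRQ0 at PC=0 (depth now 1)
Event 13 (EXEC): [IRQ0] PC=0: INC 1 -> ACC=3
Event 14 (EXEC): [IRQ0] PC=1: INC 1 -> ACC=4
Event 15 (EXEC): [IRQ0] PC=2: IRET -> resume MAIN at PC=2 (depth now 0)
Event 16 (EXEC): [MAIN] PC=2: DEC 5 -> ACC=-1
Event 17 (EXEC): [MAIN] PC=3: HALT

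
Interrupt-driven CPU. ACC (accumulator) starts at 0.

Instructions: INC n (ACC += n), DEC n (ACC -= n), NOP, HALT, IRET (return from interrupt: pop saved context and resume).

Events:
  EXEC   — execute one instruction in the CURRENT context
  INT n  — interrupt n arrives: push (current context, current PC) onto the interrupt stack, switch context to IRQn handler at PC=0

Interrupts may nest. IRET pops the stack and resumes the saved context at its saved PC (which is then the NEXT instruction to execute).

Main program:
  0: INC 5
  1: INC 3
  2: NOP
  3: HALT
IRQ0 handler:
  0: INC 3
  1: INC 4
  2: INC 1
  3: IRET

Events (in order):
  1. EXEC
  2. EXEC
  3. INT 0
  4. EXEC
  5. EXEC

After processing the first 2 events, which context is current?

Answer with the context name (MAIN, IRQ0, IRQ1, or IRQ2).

Event 1 (EXEC): [MAIN] PC=0: INC 5 -> ACC=5
Event 2 (EXEC): [MAIN] PC=1: INC 3 -> ACC=8

Answer: MAIN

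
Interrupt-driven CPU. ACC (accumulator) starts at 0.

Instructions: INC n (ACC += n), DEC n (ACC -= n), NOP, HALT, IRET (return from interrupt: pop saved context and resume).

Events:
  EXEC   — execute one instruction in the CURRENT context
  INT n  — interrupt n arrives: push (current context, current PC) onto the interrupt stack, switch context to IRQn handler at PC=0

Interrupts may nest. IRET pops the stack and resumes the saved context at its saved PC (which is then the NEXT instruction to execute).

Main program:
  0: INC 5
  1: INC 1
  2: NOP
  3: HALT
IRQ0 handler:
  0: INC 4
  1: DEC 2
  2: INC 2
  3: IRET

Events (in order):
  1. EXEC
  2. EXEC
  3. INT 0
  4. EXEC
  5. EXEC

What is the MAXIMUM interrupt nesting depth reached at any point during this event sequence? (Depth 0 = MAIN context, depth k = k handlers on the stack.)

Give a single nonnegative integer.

Answer: 1

Derivation:
Event 1 (EXEC): [MAIN] PC=0: INC 5 -> ACC=5 [depth=0]
Event 2 (EXEC): [MAIN] PC=1: INC 1 -> ACC=6 [depth=0]
Event 3 (INT 0): INT 0 arrives: push (MAIN, PC=2), enter IRQ0 at PC=0 (depth now 1) [depth=1]
Event 4 (EXEC): [IRQ0] PC=0: INC 4 -> ACC=10 [depth=1]
Event 5 (EXEC): [IRQ0] PC=1: DEC 2 -> ACC=8 [depth=1]
Max depth observed: 1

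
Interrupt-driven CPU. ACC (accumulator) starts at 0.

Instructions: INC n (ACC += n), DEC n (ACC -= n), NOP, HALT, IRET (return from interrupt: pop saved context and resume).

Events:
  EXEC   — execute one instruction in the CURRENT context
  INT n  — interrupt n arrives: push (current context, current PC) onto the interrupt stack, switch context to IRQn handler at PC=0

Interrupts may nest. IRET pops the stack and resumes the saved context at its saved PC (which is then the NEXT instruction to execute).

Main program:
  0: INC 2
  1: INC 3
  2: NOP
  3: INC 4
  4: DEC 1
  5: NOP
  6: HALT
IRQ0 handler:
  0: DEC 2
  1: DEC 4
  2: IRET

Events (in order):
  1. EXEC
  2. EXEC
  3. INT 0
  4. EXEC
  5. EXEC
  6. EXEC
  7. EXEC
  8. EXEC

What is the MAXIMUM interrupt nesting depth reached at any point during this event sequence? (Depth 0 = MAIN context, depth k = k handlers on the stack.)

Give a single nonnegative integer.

Answer: 1

Derivation:
Event 1 (EXEC): [MAIN] PC=0: INC 2 -> ACC=2 [depth=0]
Event 2 (EXEC): [MAIN] PC=1: INC 3 -> ACC=5 [depth=0]
Event 3 (INT 0): INT 0 arrives: push (MAIN, PC=2), enter IRQ0 at PC=0 (depth now 1) [depth=1]
Event 4 (EXEC): [IRQ0] PC=0: DEC 2 -> ACC=3 [depth=1]
Event 5 (EXEC): [IRQ0] PC=1: DEC 4 -> ACC=-1 [depth=1]
Event 6 (EXEC): [IRQ0] PC=2: IRET -> resume MAIN at PC=2 (depth now 0) [depth=0]
Event 7 (EXEC): [MAIN] PC=2: NOP [depth=0]
Event 8 (EXEC): [MAIN] PC=3: INC 4 -> ACC=3 [depth=0]
Max depth observed: 1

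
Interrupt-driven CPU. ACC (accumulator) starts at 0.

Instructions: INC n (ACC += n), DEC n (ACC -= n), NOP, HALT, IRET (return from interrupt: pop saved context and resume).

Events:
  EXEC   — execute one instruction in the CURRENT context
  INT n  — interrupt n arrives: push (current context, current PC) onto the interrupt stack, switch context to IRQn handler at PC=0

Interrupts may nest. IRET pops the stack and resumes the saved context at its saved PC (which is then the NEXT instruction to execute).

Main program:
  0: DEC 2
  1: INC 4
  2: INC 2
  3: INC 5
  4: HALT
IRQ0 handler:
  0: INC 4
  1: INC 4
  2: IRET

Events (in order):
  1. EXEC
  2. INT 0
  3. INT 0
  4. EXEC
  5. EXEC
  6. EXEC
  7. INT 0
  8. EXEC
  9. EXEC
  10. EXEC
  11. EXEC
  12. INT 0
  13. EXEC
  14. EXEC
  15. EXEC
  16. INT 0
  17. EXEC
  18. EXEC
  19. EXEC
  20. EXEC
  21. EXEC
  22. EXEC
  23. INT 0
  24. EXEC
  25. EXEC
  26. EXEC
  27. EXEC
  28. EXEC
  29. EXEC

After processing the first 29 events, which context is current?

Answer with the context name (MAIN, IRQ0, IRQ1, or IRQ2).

Answer: MAIN

Derivation:
Event 1 (EXEC): [MAIN] PC=0: DEC 2 -> ACC=-2
Event 2 (INT 0): INT 0 arrives: push (MAIN, PC=1), enter IRQ0 at PC=0 (depth now 1)
Event 3 (INT 0): INT 0 arrives: push (IRQ0, PC=0), enter IRQ0 at PC=0 (depth now 2)
Event 4 (EXEC): [IRQ0] PC=0: INC 4 -> ACC=2
Event 5 (EXEC): [IRQ0] PC=1: INC 4 -> ACC=6
Event 6 (EXEC): [IRQ0] PC=2: IRET -> resume IRQ0 at PC=0 (depth now 1)
Event 7 (INT 0): INT 0 arrives: push (IRQ0, PC=0), enter IRQ0 at PC=0 (depth now 2)
Event 8 (EXEC): [IRQ0] PC=0: INC 4 -> ACC=10
Event 9 (EXEC): [IRQ0] PC=1: INC 4 -> ACC=14
Event 10 (EXEC): [IRQ0] PC=2: IRET -> resume IRQ0 at PC=0 (depth now 1)
Event 11 (EXEC): [IRQ0] PC=0: INC 4 -> ACC=18
Event 12 (INT 0): INT 0 arrives: push (IRQ0, PC=1), enter IRQ0 at PC=0 (depth now 2)
Event 13 (EXEC): [IRQ0] PC=0: INC 4 -> ACC=22
Event 14 (EXEC): [IRQ0] PC=1: INC 4 -> ACC=26
Event 15 (EXEC): [IRQ0] PC=2: IRET -> resume IRQ0 at PC=1 (depth now 1)
Event 16 (INT 0): INT 0 arrives: push (IRQ0, PC=1), enter IRQ0 at PC=0 (depth now 2)
Event 17 (EXEC): [IRQ0] PC=0: INC 4 -> ACC=30
Event 18 (EXEC): [IRQ0] PC=1: INC 4 -> ACC=34
Event 19 (EXEC): [IRQ0] PC=2: IRET -> resume IRQ0 at PC=1 (depth now 1)
Event 20 (EXEC): [IRQ0] PC=1: INC 4 -> ACC=38
Event 21 (EXEC): [IRQ0] PC=2: IRET -> resume MAIN at PC=1 (depth now 0)
Event 22 (EXEC): [MAIN] PC=1: INC 4 -> ACC=42
Event 23 (INT 0): INT 0 arrives: push (MAIN, PC=2), enter IRQ0 at PC=0 (depth now 1)
Event 24 (EXEC): [IRQ0] PC=0: INC 4 -> ACC=46
Event 25 (EXEC): [IRQ0] PC=1: INC 4 -> ACC=50
Event 26 (EXEC): [IRQ0] PC=2: IRET -> resume MAIN at PC=2 (depth now 0)
Event 27 (EXEC): [MAIN] PC=2: INC 2 -> ACC=52
Event 28 (EXEC): [MAIN] PC=3: INC 5 -> ACC=57
Event 29 (EXEC): [MAIN] PC=4: HALT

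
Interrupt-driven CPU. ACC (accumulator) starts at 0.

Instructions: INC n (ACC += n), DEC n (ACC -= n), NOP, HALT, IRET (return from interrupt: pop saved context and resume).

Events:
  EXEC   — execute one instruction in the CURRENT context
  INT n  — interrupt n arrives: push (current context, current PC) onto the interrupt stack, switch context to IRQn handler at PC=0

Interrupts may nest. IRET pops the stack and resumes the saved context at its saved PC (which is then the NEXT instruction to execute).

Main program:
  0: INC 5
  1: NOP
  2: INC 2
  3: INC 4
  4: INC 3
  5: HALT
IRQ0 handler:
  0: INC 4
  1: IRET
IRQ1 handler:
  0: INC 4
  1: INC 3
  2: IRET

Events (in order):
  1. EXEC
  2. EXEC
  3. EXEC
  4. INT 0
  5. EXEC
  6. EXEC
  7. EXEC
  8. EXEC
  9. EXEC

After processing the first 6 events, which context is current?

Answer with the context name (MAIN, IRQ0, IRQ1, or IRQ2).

Event 1 (EXEC): [MAIN] PC=0: INC 5 -> ACC=5
Event 2 (EXEC): [MAIN] PC=1: NOP
Event 3 (EXEC): [MAIN] PC=2: INC 2 -> ACC=7
Event 4 (INT 0): INT 0 arrives: push (MAIN, PC=3), enter IRQ0 at PC=0 (depth now 1)
Event 5 (EXEC): [IRQ0] PC=0: INC 4 -> ACC=11
Event 6 (EXEC): [IRQ0] PC=1: IRET -> resume MAIN at PC=3 (depth now 0)

Answer: MAIN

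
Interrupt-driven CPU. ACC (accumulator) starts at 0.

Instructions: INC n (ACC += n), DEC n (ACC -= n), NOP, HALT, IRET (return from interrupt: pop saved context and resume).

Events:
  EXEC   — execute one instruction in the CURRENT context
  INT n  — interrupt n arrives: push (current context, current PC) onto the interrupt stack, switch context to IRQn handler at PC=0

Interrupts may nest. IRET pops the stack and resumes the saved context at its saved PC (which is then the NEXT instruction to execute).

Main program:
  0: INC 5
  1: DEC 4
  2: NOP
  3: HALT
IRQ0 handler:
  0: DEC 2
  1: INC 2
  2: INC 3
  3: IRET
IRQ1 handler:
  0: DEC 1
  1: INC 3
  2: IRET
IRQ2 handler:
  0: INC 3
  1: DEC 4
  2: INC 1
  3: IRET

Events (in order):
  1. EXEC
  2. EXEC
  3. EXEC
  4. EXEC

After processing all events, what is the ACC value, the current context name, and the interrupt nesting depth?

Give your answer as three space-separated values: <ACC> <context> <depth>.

Event 1 (EXEC): [MAIN] PC=0: INC 5 -> ACC=5
Event 2 (EXEC): [MAIN] PC=1: DEC 4 -> ACC=1
Event 3 (EXEC): [MAIN] PC=2: NOP
Event 4 (EXEC): [MAIN] PC=3: HALT

Answer: 1 MAIN 0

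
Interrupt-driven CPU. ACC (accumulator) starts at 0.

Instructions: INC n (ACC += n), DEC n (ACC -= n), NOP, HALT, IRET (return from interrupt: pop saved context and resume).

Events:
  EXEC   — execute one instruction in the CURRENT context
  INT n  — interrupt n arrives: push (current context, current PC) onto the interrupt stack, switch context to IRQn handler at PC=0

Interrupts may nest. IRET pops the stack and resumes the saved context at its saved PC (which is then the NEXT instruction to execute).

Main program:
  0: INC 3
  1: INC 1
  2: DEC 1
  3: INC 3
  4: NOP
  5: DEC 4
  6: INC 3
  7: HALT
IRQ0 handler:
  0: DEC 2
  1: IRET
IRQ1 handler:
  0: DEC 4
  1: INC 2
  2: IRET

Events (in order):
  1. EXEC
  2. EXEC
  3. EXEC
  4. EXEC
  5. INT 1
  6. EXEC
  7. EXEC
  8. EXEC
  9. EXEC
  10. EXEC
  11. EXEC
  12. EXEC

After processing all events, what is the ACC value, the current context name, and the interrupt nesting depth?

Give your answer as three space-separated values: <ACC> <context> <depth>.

Event 1 (EXEC): [MAIN] PC=0: INC 3 -> ACC=3
Event 2 (EXEC): [MAIN] PC=1: INC 1 -> ACC=4
Event 3 (EXEC): [MAIN] PC=2: DEC 1 -> ACC=3
Event 4 (EXEC): [MAIN] PC=3: INC 3 -> ACC=6
Event 5 (INT 1): INT 1 arrives: push (MAIN, PC=4), enter IRQ1 at PC=0 (depth now 1)
Event 6 (EXEC): [IRQ1] PC=0: DEC 4 -> ACC=2
Event 7 (EXEC): [IRQ1] PC=1: INC 2 -> ACC=4
Event 8 (EXEC): [IRQ1] PC=2: IRET -> resume MAIN at PC=4 (depth now 0)
Event 9 (EXEC): [MAIN] PC=4: NOP
Event 10 (EXEC): [MAIN] PC=5: DEC 4 -> ACC=0
Event 11 (EXEC): [MAIN] PC=6: INC 3 -> ACC=3
Event 12 (EXEC): [MAIN] PC=7: HALT

Answer: 3 MAIN 0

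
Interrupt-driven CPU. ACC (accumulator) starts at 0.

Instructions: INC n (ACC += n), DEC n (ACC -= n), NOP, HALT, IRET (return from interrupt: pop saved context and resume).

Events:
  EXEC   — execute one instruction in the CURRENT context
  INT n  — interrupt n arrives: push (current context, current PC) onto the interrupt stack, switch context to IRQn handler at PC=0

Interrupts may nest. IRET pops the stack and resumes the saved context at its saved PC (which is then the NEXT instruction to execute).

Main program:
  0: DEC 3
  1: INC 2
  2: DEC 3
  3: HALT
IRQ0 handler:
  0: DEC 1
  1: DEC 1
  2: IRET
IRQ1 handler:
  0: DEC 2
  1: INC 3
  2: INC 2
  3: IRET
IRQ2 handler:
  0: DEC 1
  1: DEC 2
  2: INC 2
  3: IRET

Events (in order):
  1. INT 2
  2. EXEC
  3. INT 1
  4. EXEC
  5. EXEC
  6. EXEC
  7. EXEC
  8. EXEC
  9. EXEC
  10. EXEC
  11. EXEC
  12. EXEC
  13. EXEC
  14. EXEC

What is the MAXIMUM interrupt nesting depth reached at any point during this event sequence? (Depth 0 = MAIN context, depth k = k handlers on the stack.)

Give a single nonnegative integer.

Event 1 (INT 2): INT 2 arrives: push (MAIN, PC=0), enter IRQ2 at PC=0 (depth now 1) [depth=1]
Event 2 (EXEC): [IRQ2] PC=0: DEC 1 -> ACC=-1 [depth=1]
Event 3 (INT 1): INT 1 arrives: push (IRQ2, PC=1), enter IRQ1 at PC=0 (depth now 2) [depth=2]
Event 4 (EXEC): [IRQ1] PC=0: DEC 2 -> ACC=-3 [depth=2]
Event 5 (EXEC): [IRQ1] PC=1: INC 3 -> ACC=0 [depth=2]
Event 6 (EXEC): [IRQ1] PC=2: INC 2 -> ACC=2 [depth=2]
Event 7 (EXEC): [IRQ1] PC=3: IRET -> resume IRQ2 at PC=1 (depth now 1) [depth=1]
Event 8 (EXEC): [IRQ2] PC=1: DEC 2 -> ACC=0 [depth=1]
Event 9 (EXEC): [IRQ2] PC=2: INC 2 -> ACC=2 [depth=1]
Event 10 (EXEC): [IRQ2] PC=3: IRET -> resume MAIN at PC=0 (depth now 0) [depth=0]
Event 11 (EXEC): [MAIN] PC=0: DEC 3 -> ACC=-1 [depth=0]
Event 12 (EXEC): [MAIN] PC=1: INC 2 -> ACC=1 [depth=0]
Event 13 (EXEC): [MAIN] PC=2: DEC 3 -> ACC=-2 [depth=0]
Event 14 (EXEC): [MAIN] PC=3: HALT [depth=0]
Max depth observed: 2

Answer: 2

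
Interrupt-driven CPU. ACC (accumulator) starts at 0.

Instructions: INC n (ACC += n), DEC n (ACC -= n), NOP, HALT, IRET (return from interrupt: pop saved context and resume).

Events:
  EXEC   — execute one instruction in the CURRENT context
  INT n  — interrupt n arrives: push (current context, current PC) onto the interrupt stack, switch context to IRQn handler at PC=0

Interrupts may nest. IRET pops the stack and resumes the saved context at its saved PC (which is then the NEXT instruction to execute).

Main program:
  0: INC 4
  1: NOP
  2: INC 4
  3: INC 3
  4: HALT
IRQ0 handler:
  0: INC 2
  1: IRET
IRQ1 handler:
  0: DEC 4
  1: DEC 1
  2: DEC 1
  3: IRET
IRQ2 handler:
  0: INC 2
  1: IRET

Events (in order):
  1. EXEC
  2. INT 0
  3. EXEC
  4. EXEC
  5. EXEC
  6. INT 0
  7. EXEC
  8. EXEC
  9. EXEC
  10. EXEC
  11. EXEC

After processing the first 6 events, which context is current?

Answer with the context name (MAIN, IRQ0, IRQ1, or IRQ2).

Event 1 (EXEC): [MAIN] PC=0: INC 4 -> ACC=4
Event 2 (INT 0): INT 0 arrives: push (MAIN, PC=1), enter IRQ0 at PC=0 (depth now 1)
Event 3 (EXEC): [IRQ0] PC=0: INC 2 -> ACC=6
Event 4 (EXEC): [IRQ0] PC=1: IRET -> resume MAIN at PC=1 (depth now 0)
Event 5 (EXEC): [MAIN] PC=1: NOP
Event 6 (INT 0): INT 0 arrives: push (MAIN, PC=2), enter IRQ0 at PC=0 (depth now 1)

Answer: IRQ0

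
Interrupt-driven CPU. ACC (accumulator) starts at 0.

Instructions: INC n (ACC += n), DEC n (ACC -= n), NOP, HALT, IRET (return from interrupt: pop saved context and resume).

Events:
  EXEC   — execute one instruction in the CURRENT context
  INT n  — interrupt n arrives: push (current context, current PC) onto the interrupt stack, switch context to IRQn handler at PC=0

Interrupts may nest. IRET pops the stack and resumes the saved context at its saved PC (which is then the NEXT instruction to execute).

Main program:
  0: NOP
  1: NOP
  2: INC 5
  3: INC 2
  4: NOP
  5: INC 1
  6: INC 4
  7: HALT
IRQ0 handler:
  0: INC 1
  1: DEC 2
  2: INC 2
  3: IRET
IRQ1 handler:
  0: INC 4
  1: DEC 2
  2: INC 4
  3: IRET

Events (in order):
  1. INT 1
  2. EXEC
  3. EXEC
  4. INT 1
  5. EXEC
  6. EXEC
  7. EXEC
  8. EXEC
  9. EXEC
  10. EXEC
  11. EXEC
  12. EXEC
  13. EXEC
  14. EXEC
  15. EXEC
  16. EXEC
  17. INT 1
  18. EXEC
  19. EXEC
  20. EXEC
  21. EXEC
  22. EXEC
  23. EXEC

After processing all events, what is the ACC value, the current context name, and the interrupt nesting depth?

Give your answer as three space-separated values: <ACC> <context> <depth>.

Event 1 (INT 1): INT 1 arrives: push (MAIN, PC=0), enter IRQ1 at PC=0 (depth now 1)
Event 2 (EXEC): [IRQ1] PC=0: INC 4 -> ACC=4
Event 3 (EXEC): [IRQ1] PC=1: DEC 2 -> ACC=2
Event 4 (INT 1): INT 1 arrives: push (IRQ1, PC=2), enter IRQ1 at PC=0 (depth now 2)
Event 5 (EXEC): [IRQ1] PC=0: INC 4 -> ACC=6
Event 6 (EXEC): [IRQ1] PC=1: DEC 2 -> ACC=4
Event 7 (EXEC): [IRQ1] PC=2: INC 4 -> ACC=8
Event 8 (EXEC): [IRQ1] PC=3: IRET -> resume IRQ1 at PC=2 (depth now 1)
Event 9 (EXEC): [IRQ1] PC=2: INC 4 -> ACC=12
Event 10 (EXEC): [IRQ1] PC=3: IRET -> resume MAIN at PC=0 (depth now 0)
Event 11 (EXEC): [MAIN] PC=0: NOP
Event 12 (EXEC): [MAIN] PC=1: NOP
Event 13 (EXEC): [MAIN] PC=2: INC 5 -> ACC=17
Event 14 (EXEC): [MAIN] PC=3: INC 2 -> ACC=19
Event 15 (EXEC): [MAIN] PC=4: NOP
Event 16 (EXEC): [MAIN] PC=5: INC 1 -> ACC=20
Event 17 (INT 1): INT 1 arrives: push (MAIN, PC=6), enter IRQ1 at PC=0 (depth now 1)
Event 18 (EXEC): [IRQ1] PC=0: INC 4 -> ACC=24
Event 19 (EXEC): [IRQ1] PC=1: DEC 2 -> ACC=22
Event 20 (EXEC): [IRQ1] PC=2: INC 4 -> ACC=26
Event 21 (EXEC): [IRQ1] PC=3: IRET -> resume MAIN at PC=6 (depth now 0)
Event 22 (EXEC): [MAIN] PC=6: INC 4 -> ACC=30
Event 23 (EXEC): [MAIN] PC=7: HALT

Answer: 30 MAIN 0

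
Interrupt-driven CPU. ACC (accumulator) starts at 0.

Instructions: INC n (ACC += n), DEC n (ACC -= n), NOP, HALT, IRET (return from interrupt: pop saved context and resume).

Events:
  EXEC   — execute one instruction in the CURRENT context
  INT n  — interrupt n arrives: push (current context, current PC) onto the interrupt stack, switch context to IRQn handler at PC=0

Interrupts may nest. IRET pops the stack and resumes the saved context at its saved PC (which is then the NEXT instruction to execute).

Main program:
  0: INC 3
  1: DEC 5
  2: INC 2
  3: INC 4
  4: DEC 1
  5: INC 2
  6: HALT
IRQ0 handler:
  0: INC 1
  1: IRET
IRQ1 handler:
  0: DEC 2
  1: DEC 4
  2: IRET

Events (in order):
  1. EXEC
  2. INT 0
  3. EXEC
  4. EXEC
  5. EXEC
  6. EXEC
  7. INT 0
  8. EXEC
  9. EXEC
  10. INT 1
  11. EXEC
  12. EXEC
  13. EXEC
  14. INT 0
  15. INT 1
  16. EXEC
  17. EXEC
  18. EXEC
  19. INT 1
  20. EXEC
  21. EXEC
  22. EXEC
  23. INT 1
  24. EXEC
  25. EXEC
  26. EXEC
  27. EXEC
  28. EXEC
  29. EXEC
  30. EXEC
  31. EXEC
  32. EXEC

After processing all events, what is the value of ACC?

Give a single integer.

Answer: -16

Derivation:
Event 1 (EXEC): [MAIN] PC=0: INC 3 -> ACC=3
Event 2 (INT 0): INT 0 arrives: push (MAIN, PC=1), enter IRQ0 at PC=0 (depth now 1)
Event 3 (EXEC): [IRQ0] PC=0: INC 1 -> ACC=4
Event 4 (EXEC): [IRQ0] PC=1: IRET -> resume MAIN at PC=1 (depth now 0)
Event 5 (EXEC): [MAIN] PC=1: DEC 5 -> ACC=-1
Event 6 (EXEC): [MAIN] PC=2: INC 2 -> ACC=1
Event 7 (INT 0): INT 0 arrives: push (MAIN, PC=3), enter IRQ0 at PC=0 (depth now 1)
Event 8 (EXEC): [IRQ0] PC=0: INC 1 -> ACC=2
Event 9 (EXEC): [IRQ0] PC=1: IRET -> resume MAIN at PC=3 (depth now 0)
Event 10 (INT 1): INT 1 arrives: push (MAIN, PC=3), enter IRQ1 at PC=0 (depth now 1)
Event 11 (EXEC): [IRQ1] PC=0: DEC 2 -> ACC=0
Event 12 (EXEC): [IRQ1] PC=1: DEC 4 -> ACC=-4
Event 13 (EXEC): [IRQ1] PC=2: IRET -> resume MAIN at PC=3 (depth now 0)
Event 14 (INT 0): INT 0 arrives: push (MAIN, PC=3), enter IRQ0 at PC=0 (depth now 1)
Event 15 (INT 1): INT 1 arrives: push (IRQ0, PC=0), enter IRQ1 at PC=0 (depth now 2)
Event 16 (EXEC): [IRQ1] PC=0: DEC 2 -> ACC=-6
Event 17 (EXEC): [IRQ1] PC=1: DEC 4 -> ACC=-10
Event 18 (EXEC): [IRQ1] PC=2: IRET -> resume IRQ0 at PC=0 (depth now 1)
Event 19 (INT 1): INT 1 arrives: push (IRQ0, PC=0), enter IRQ1 at PC=0 (depth now 2)
Event 20 (EXEC): [IRQ1] PC=0: DEC 2 -> ACC=-12
Event 21 (EXEC): [IRQ1] PC=1: DEC 4 -> ACC=-16
Event 22 (EXEC): [IRQ1] PC=2: IRET -> resume IRQ0 at PC=0 (depth now 1)
Event 23 (INT 1): INT 1 arrives: push (IRQ0, PC=0), enter IRQ1 at PC=0 (depth now 2)
Event 24 (EXEC): [IRQ1] PC=0: DEC 2 -> ACC=-18
Event 25 (EXEC): [IRQ1] PC=1: DEC 4 -> ACC=-22
Event 26 (EXEC): [IRQ1] PC=2: IRET -> resume IRQ0 at PC=0 (depth now 1)
Event 27 (EXEC): [IRQ0] PC=0: INC 1 -> ACC=-21
Event 28 (EXEC): [IRQ0] PC=1: IRET -> resume MAIN at PC=3 (depth now 0)
Event 29 (EXEC): [MAIN] PC=3: INC 4 -> ACC=-17
Event 30 (EXEC): [MAIN] PC=4: DEC 1 -> ACC=-18
Event 31 (EXEC): [MAIN] PC=5: INC 2 -> ACC=-16
Event 32 (EXEC): [MAIN] PC=6: HALT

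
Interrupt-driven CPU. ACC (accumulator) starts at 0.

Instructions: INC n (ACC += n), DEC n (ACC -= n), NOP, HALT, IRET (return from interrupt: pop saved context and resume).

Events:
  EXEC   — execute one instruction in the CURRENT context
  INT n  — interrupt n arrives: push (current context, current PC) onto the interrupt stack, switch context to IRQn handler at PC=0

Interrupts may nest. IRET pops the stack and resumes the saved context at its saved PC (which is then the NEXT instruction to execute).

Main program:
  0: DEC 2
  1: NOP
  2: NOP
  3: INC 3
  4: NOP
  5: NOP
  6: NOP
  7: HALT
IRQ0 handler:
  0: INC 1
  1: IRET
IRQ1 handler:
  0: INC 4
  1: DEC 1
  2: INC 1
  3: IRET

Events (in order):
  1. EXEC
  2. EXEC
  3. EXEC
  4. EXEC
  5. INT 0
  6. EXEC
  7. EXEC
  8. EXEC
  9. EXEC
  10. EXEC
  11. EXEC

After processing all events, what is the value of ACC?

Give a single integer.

Answer: 2

Derivation:
Event 1 (EXEC): [MAIN] PC=0: DEC 2 -> ACC=-2
Event 2 (EXEC): [MAIN] PC=1: NOP
Event 3 (EXEC): [MAIN] PC=2: NOP
Event 4 (EXEC): [MAIN] PC=3: INC 3 -> ACC=1
Event 5 (INT 0): INT 0 arrives: push (MAIN, PC=4), enter IRQ0 at PC=0 (depth now 1)
Event 6 (EXEC): [IRQ0] PC=0: INC 1 -> ACC=2
Event 7 (EXEC): [IRQ0] PC=1: IRET -> resume MAIN at PC=4 (depth now 0)
Event 8 (EXEC): [MAIN] PC=4: NOP
Event 9 (EXEC): [MAIN] PC=5: NOP
Event 10 (EXEC): [MAIN] PC=6: NOP
Event 11 (EXEC): [MAIN] PC=7: HALT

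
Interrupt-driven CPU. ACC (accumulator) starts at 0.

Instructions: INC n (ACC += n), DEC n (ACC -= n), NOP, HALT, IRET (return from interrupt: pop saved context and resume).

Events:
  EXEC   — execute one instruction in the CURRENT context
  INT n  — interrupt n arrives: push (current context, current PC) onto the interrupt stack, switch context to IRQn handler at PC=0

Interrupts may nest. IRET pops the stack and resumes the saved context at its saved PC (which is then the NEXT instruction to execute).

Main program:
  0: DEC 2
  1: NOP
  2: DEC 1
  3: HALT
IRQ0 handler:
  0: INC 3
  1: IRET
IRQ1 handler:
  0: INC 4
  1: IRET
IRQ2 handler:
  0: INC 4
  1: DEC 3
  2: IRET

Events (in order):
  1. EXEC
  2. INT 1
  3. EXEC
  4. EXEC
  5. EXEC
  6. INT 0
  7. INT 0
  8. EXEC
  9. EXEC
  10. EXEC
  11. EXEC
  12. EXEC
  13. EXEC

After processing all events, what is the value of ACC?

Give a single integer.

Answer: 7

Derivation:
Event 1 (EXEC): [MAIN] PC=0: DEC 2 -> ACC=-2
Event 2 (INT 1): INT 1 arrives: push (MAIN, PC=1), enter IRQ1 at PC=0 (depth now 1)
Event 3 (EXEC): [IRQ1] PC=0: INC 4 -> ACC=2
Event 4 (EXEC): [IRQ1] PC=1: IRET -> resume MAIN at PC=1 (depth now 0)
Event 5 (EXEC): [MAIN] PC=1: NOP
Event 6 (INT 0): INT 0 arrives: push (MAIN, PC=2), enter IRQ0 at PC=0 (depth now 1)
Event 7 (INT 0): INT 0 arrives: push (IRQ0, PC=0), enter IRQ0 at PC=0 (depth now 2)
Event 8 (EXEC): [IRQ0] PC=0: INC 3 -> ACC=5
Event 9 (EXEC): [IRQ0] PC=1: IRET -> resume IRQ0 at PC=0 (depth now 1)
Event 10 (EXEC): [IRQ0] PC=0: INC 3 -> ACC=8
Event 11 (EXEC): [IRQ0] PC=1: IRET -> resume MAIN at PC=2 (depth now 0)
Event 12 (EXEC): [MAIN] PC=2: DEC 1 -> ACC=7
Event 13 (EXEC): [MAIN] PC=3: HALT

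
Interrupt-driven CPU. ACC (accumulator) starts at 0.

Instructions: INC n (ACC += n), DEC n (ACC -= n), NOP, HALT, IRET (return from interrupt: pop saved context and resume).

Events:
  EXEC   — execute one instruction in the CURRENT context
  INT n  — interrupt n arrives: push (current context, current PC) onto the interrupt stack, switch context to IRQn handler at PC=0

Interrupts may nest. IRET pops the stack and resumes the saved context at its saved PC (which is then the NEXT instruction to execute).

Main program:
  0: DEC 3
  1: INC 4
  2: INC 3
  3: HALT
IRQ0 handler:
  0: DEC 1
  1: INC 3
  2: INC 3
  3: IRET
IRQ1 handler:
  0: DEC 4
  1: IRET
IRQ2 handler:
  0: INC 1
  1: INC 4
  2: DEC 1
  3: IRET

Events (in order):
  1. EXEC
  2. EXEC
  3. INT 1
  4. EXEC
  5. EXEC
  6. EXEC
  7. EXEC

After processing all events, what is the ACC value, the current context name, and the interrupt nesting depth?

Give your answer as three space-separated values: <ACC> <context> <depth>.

Event 1 (EXEC): [MAIN] PC=0: DEC 3 -> ACC=-3
Event 2 (EXEC): [MAIN] PC=1: INC 4 -> ACC=1
Event 3 (INT 1): INT 1 arrives: push (MAIN, PC=2), enter IRQ1 at PC=0 (depth now 1)
Event 4 (EXEC): [IRQ1] PC=0: DEC 4 -> ACC=-3
Event 5 (EXEC): [IRQ1] PC=1: IRET -> resume MAIN at PC=2 (depth now 0)
Event 6 (EXEC): [MAIN] PC=2: INC 3 -> ACC=0
Event 7 (EXEC): [MAIN] PC=3: HALT

Answer: 0 MAIN 0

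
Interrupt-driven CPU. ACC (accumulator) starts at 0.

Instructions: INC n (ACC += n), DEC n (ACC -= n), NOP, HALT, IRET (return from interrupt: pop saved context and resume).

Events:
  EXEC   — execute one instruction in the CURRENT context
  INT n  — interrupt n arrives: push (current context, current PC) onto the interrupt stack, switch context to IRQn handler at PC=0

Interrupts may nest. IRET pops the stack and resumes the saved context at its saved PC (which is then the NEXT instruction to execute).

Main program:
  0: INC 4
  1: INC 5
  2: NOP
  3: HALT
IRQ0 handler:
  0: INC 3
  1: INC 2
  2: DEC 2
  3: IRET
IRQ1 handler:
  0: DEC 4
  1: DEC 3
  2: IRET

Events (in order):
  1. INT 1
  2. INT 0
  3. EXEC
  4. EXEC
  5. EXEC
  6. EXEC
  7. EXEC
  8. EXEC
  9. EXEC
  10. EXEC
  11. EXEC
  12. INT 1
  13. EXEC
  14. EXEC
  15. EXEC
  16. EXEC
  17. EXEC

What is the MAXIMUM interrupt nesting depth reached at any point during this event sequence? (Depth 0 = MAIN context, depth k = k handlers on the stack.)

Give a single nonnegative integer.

Event 1 (INT 1): INT 1 arrives: push (MAIN, PC=0), enter IRQ1 at PC=0 (depth now 1) [depth=1]
Event 2 (INT 0): INT 0 arrives: push (IRQ1, PC=0), enter IRQ0 at PC=0 (depth now 2) [depth=2]
Event 3 (EXEC): [IRQ0] PC=0: INC 3 -> ACC=3 [depth=2]
Event 4 (EXEC): [IRQ0] PC=1: INC 2 -> ACC=5 [depth=2]
Event 5 (EXEC): [IRQ0] PC=2: DEC 2 -> ACC=3 [depth=2]
Event 6 (EXEC): [IRQ0] PC=3: IRET -> resume IRQ1 at PC=0 (depth now 1) [depth=1]
Event 7 (EXEC): [IRQ1] PC=0: DEC 4 -> ACC=-1 [depth=1]
Event 8 (EXEC): [IRQ1] PC=1: DEC 3 -> ACC=-4 [depth=1]
Event 9 (EXEC): [IRQ1] PC=2: IRET -> resume MAIN at PC=0 (depth now 0) [depth=0]
Event 10 (EXEC): [MAIN] PC=0: INC 4 -> ACC=0 [depth=0]
Event 11 (EXEC): [MAIN] PC=1: INC 5 -> ACC=5 [depth=0]
Event 12 (INT 1): INT 1 arrives: push (MAIN, PC=2), enter IRQ1 at PC=0 (depth now 1) [depth=1]
Event 13 (EXEC): [IRQ1] PC=0: DEC 4 -> ACC=1 [depth=1]
Event 14 (EXEC): [IRQ1] PC=1: DEC 3 -> ACC=-2 [depth=1]
Event 15 (EXEC): [IRQ1] PC=2: IRET -> resume MAIN at PC=2 (depth now 0) [depth=0]
Event 16 (EXEC): [MAIN] PC=2: NOP [depth=0]
Event 17 (EXEC): [MAIN] PC=3: HALT [depth=0]
Max depth observed: 2

Answer: 2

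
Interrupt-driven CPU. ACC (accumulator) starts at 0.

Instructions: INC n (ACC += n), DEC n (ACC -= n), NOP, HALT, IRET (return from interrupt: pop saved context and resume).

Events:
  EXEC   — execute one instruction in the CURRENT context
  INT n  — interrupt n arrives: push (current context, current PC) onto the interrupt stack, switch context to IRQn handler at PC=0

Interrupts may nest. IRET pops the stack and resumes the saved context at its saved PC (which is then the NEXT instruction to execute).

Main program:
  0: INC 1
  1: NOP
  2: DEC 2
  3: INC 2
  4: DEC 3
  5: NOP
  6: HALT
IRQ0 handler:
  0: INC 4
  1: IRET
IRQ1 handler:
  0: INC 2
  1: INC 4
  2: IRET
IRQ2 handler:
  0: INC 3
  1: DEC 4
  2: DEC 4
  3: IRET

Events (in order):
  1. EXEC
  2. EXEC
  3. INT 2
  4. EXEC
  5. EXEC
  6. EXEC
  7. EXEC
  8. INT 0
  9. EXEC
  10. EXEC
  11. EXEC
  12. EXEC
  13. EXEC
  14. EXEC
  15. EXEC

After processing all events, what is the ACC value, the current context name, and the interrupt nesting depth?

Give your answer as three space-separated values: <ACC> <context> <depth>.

Answer: -3 MAIN 0

Derivation:
Event 1 (EXEC): [MAIN] PC=0: INC 1 -> ACC=1
Event 2 (EXEC): [MAIN] PC=1: NOP
Event 3 (INT 2): INT 2 arrives: push (MAIN, PC=2), enter IRQ2 at PC=0 (depth now 1)
Event 4 (EXEC): [IRQ2] PC=0: INC 3 -> ACC=4
Event 5 (EXEC): [IRQ2] PC=1: DEC 4 -> ACC=0
Event 6 (EXEC): [IRQ2] PC=2: DEC 4 -> ACC=-4
Event 7 (EXEC): [IRQ2] PC=3: IRET -> resume MAIN at PC=2 (depth now 0)
Event 8 (INT 0): INT 0 arrives: push (MAIN, PC=2), enter IRQ0 at PC=0 (depth now 1)
Event 9 (EXEC): [IRQ0] PC=0: INC 4 -> ACC=0
Event 10 (EXEC): [IRQ0] PC=1: IRET -> resume MAIN at PC=2 (depth now 0)
Event 11 (EXEC): [MAIN] PC=2: DEC 2 -> ACC=-2
Event 12 (EXEC): [MAIN] PC=3: INC 2 -> ACC=0
Event 13 (EXEC): [MAIN] PC=4: DEC 3 -> ACC=-3
Event 14 (EXEC): [MAIN] PC=5: NOP
Event 15 (EXEC): [MAIN] PC=6: HALT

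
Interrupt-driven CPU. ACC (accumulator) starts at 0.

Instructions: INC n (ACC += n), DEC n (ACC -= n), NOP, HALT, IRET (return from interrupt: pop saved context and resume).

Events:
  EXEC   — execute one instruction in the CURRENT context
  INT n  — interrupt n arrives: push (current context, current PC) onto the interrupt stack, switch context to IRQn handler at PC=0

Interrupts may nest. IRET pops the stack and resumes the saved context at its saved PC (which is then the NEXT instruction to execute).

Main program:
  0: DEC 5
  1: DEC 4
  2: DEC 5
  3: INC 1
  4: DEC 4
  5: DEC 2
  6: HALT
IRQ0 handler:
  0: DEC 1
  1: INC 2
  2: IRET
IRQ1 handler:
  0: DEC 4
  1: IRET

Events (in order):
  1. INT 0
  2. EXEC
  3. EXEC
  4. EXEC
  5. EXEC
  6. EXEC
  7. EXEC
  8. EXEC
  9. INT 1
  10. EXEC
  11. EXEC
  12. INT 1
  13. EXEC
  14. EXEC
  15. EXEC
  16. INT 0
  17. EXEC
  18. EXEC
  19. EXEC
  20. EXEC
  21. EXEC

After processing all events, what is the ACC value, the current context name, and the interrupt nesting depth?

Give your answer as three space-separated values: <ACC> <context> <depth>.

Event 1 (INT 0): INT 0 arrives: push (MAIN, PC=0), enter IRQ0 at PC=0 (depth now 1)
Event 2 (EXEC): [IRQ0] PC=0: DEC 1 -> ACC=-1
Event 3 (EXEC): [IRQ0] PC=1: INC 2 -> ACC=1
Event 4 (EXEC): [IRQ0] PC=2: IRET -> resume MAIN at PC=0 (depth now 0)
Event 5 (EXEC): [MAIN] PC=0: DEC 5 -> ACC=-4
Event 6 (EXEC): [MAIN] PC=1: DEC 4 -> ACC=-8
Event 7 (EXEC): [MAIN] PC=2: DEC 5 -> ACC=-13
Event 8 (EXEC): [MAIN] PC=3: INC 1 -> ACC=-12
Event 9 (INT 1): INT 1 arrives: push (MAIN, PC=4), enter IRQ1 at PC=0 (depth now 1)
Event 10 (EXEC): [IRQ1] PC=0: DEC 4 -> ACC=-16
Event 11 (EXEC): [IRQ1] PC=1: IRET -> resume MAIN at PC=4 (depth now 0)
Event 12 (INT 1): INT 1 arrives: push (MAIN, PC=4), enter IRQ1 at PC=0 (depth now 1)
Event 13 (EXEC): [IRQ1] PC=0: DEC 4 -> ACC=-20
Event 14 (EXEC): [IRQ1] PC=1: IRET -> resume MAIN at PC=4 (depth now 0)
Event 15 (EXEC): [MAIN] PC=4: DEC 4 -> ACC=-24
Event 16 (INT 0): INT 0 arrives: push (MAIN, PC=5), enter IRQ0 at PC=0 (depth now 1)
Event 17 (EXEC): [IRQ0] PC=0: DEC 1 -> ACC=-25
Event 18 (EXEC): [IRQ0] PC=1: INC 2 -> ACC=-23
Event 19 (EXEC): [IRQ0] PC=2: IRET -> resume MAIN at PC=5 (depth now 0)
Event 20 (EXEC): [MAIN] PC=5: DEC 2 -> ACC=-25
Event 21 (EXEC): [MAIN] PC=6: HALT

Answer: -25 MAIN 0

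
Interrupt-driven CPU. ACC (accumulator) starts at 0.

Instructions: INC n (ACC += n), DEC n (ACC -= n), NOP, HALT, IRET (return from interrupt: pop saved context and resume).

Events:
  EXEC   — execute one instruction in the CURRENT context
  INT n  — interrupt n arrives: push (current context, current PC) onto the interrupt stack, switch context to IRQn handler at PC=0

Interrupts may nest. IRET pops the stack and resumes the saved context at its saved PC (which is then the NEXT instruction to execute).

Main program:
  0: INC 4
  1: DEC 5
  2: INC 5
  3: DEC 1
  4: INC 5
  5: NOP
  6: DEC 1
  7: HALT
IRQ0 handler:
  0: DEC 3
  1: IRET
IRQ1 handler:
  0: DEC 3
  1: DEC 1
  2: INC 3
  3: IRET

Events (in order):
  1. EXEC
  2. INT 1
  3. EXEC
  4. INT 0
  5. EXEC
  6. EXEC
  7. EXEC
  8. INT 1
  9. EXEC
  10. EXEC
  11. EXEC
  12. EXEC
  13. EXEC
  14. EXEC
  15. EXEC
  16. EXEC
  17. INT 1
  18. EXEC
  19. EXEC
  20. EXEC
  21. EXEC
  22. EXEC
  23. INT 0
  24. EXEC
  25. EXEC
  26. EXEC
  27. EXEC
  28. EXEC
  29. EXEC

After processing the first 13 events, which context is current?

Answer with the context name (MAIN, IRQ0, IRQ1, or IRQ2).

Event 1 (EXEC): [MAIN] PC=0: INC 4 -> ACC=4
Event 2 (INT 1): INT 1 arrives: push (MAIN, PC=1), enter IRQ1 at PC=0 (depth now 1)
Event 3 (EXEC): [IRQ1] PC=0: DEC 3 -> ACC=1
Event 4 (INT 0): INT 0 arrives: push (IRQ1, PC=1), enter IRQ0 at PC=0 (depth now 2)
Event 5 (EXEC): [IRQ0] PC=0: DEC 3 -> ACC=-2
Event 6 (EXEC): [IRQ0] PC=1: IRET -> resume IRQ1 at PC=1 (depth now 1)
Event 7 (EXEC): [IRQ1] PC=1: DEC 1 -> ACC=-3
Event 8 (INT 1): INT 1 arrives: push (IRQ1, PC=2), enter IRQ1 at PC=0 (depth now 2)
Event 9 (EXEC): [IRQ1] PC=0: DEC 3 -> ACC=-6
Event 10 (EXEC): [IRQ1] PC=1: DEC 1 -> ACC=-7
Event 11 (EXEC): [IRQ1] PC=2: INC 3 -> ACC=-4
Event 12 (EXEC): [IRQ1] PC=3: IRET -> resume IRQ1 at PC=2 (depth now 1)
Event 13 (EXEC): [IRQ1] PC=2: INC 3 -> ACC=-1

Answer: IRQ1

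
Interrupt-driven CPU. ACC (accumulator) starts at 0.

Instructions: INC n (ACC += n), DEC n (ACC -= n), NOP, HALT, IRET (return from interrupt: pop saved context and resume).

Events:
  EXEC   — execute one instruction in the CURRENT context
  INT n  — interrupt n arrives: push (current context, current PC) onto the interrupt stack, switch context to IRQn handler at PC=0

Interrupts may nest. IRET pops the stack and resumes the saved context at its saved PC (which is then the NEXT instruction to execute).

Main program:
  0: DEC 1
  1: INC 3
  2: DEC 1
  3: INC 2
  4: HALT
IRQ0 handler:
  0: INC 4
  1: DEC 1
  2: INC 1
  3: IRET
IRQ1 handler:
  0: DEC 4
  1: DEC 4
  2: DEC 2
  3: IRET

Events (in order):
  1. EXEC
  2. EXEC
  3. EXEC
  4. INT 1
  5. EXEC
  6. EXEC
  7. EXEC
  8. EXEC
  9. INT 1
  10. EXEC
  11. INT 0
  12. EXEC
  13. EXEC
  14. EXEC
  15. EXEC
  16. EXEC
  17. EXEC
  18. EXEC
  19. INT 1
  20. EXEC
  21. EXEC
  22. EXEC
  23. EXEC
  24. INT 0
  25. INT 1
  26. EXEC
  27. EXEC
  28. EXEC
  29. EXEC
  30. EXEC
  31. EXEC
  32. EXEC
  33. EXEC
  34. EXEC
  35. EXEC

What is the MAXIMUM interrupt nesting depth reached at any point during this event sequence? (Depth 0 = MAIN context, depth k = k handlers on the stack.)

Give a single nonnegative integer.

Answer: 2

Derivation:
Event 1 (EXEC): [MAIN] PC=0: DEC 1 -> ACC=-1 [depth=0]
Event 2 (EXEC): [MAIN] PC=1: INC 3 -> ACC=2 [depth=0]
Event 3 (EXEC): [MAIN] PC=2: DEC 1 -> ACC=1 [depth=0]
Event 4 (INT 1): INT 1 arrives: push (MAIN, PC=3), enter IRQ1 at PC=0 (depth now 1) [depth=1]
Event 5 (EXEC): [IRQ1] PC=0: DEC 4 -> ACC=-3 [depth=1]
Event 6 (EXEC): [IRQ1] PC=1: DEC 4 -> ACC=-7 [depth=1]
Event 7 (EXEC): [IRQ1] PC=2: DEC 2 -> ACC=-9 [depth=1]
Event 8 (EXEC): [IRQ1] PC=3: IRET -> resume MAIN at PC=3 (depth now 0) [depth=0]
Event 9 (INT 1): INT 1 arrives: push (MAIN, PC=3), enter IRQ1 at PC=0 (depth now 1) [depth=1]
Event 10 (EXEC): [IRQ1] PC=0: DEC 4 -> ACC=-13 [depth=1]
Event 11 (INT 0): INT 0 arrives: push (IRQ1, PC=1), enter IRQ0 at PC=0 (depth now 2) [depth=2]
Event 12 (EXEC): [IRQ0] PC=0: INC 4 -> ACC=-9 [depth=2]
Event 13 (EXEC): [IRQ0] PC=1: DEC 1 -> ACC=-10 [depth=2]
Event 14 (EXEC): [IRQ0] PC=2: INC 1 -> ACC=-9 [depth=2]
Event 15 (EXEC): [IRQ0] PC=3: IRET -> resume IRQ1 at PC=1 (depth now 1) [depth=1]
Event 16 (EXEC): [IRQ1] PC=1: DEC 4 -> ACC=-13 [depth=1]
Event 17 (EXEC): [IRQ1] PC=2: DEC 2 -> ACC=-15 [depth=1]
Event 18 (EXEC): [IRQ1] PC=3: IRET -> resume MAIN at PC=3 (depth now 0) [depth=0]
Event 19 (INT 1): INT 1 arrives: push (MAIN, PC=3), enter IRQ1 at PC=0 (depth now 1) [depth=1]
Event 20 (EXEC): [IRQ1] PC=0: DEC 4 -> ACC=-19 [depth=1]
Event 21 (EXEC): [IRQ1] PC=1: DEC 4 -> ACC=-23 [depth=1]
Event 22 (EXEC): [IRQ1] PC=2: DEC 2 -> ACC=-25 [depth=1]
Event 23 (EXEC): [IRQ1] PC=3: IRET -> resume MAIN at PC=3 (depth now 0) [depth=0]
Event 24 (INT 0): INT 0 arrives: push (MAIN, PC=3), enter IRQ0 at PC=0 (depth now 1) [depth=1]
Event 25 (INT 1): INT 1 arrives: push (IRQ0, PC=0), enter IRQ1 at PC=0 (depth now 2) [depth=2]
Event 26 (EXEC): [IRQ1] PC=0: DEC 4 -> ACC=-29 [depth=2]
Event 27 (EXEC): [IRQ1] PC=1: DEC 4 -> ACC=-33 [depth=2]
Event 28 (EXEC): [IRQ1] PC=2: DEC 2 -> ACC=-35 [depth=2]
Event 29 (EXEC): [IRQ1] PC=3: IRET -> resume IRQ0 at PC=0 (depth now 1) [depth=1]
Event 30 (EXEC): [IRQ0] PC=0: INC 4 -> ACC=-31 [depth=1]
Event 31 (EXEC): [IRQ0] PC=1: DEC 1 -> ACC=-32 [depth=1]
Event 32 (EXEC): [IRQ0] PC=2: INC 1 -> ACC=-31 [depth=1]
Event 33 (EXEC): [IRQ0] PC=3: IRET -> resume MAIN at PC=3 (depth now 0) [depth=0]
Event 34 (EXEC): [MAIN] PC=3: INC 2 -> ACC=-29 [depth=0]
Event 35 (EXEC): [MAIN] PC=4: HALT [depth=0]
Max depth observed: 2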